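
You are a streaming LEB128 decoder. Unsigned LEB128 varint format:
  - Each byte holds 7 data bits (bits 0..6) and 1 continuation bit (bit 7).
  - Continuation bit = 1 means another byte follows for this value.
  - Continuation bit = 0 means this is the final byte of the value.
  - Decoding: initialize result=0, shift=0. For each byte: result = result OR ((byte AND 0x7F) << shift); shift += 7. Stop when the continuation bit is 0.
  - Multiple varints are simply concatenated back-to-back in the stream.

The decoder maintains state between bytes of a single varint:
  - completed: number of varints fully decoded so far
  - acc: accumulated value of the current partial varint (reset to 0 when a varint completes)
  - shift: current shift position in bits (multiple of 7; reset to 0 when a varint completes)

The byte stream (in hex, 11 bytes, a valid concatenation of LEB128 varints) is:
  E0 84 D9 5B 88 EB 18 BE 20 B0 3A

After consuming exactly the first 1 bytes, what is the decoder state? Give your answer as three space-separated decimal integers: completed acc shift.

byte[0]=0xE0 cont=1 payload=0x60: acc |= 96<<0 -> completed=0 acc=96 shift=7

Answer: 0 96 7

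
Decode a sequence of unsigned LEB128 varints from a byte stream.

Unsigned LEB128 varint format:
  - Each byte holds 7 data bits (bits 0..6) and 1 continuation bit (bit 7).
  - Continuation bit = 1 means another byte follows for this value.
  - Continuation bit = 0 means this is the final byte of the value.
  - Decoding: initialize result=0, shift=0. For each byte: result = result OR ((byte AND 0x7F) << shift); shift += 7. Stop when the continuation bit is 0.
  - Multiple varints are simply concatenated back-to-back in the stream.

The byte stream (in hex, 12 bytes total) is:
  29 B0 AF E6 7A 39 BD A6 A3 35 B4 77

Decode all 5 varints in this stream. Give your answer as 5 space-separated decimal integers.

  byte[0]=0x29 cont=0 payload=0x29=41: acc |= 41<<0 -> acc=41 shift=7 [end]
Varint 1: bytes[0:1] = 29 -> value 41 (1 byte(s))
  byte[1]=0xB0 cont=1 payload=0x30=48: acc |= 48<<0 -> acc=48 shift=7
  byte[2]=0xAF cont=1 payload=0x2F=47: acc |= 47<<7 -> acc=6064 shift=14
  byte[3]=0xE6 cont=1 payload=0x66=102: acc |= 102<<14 -> acc=1677232 shift=21
  byte[4]=0x7A cont=0 payload=0x7A=122: acc |= 122<<21 -> acc=257529776 shift=28 [end]
Varint 2: bytes[1:5] = B0 AF E6 7A -> value 257529776 (4 byte(s))
  byte[5]=0x39 cont=0 payload=0x39=57: acc |= 57<<0 -> acc=57 shift=7 [end]
Varint 3: bytes[5:6] = 39 -> value 57 (1 byte(s))
  byte[6]=0xBD cont=1 payload=0x3D=61: acc |= 61<<0 -> acc=61 shift=7
  byte[7]=0xA6 cont=1 payload=0x26=38: acc |= 38<<7 -> acc=4925 shift=14
  byte[8]=0xA3 cont=1 payload=0x23=35: acc |= 35<<14 -> acc=578365 shift=21
  byte[9]=0x35 cont=0 payload=0x35=53: acc |= 53<<21 -> acc=111727421 shift=28 [end]
Varint 4: bytes[6:10] = BD A6 A3 35 -> value 111727421 (4 byte(s))
  byte[10]=0xB4 cont=1 payload=0x34=52: acc |= 52<<0 -> acc=52 shift=7
  byte[11]=0x77 cont=0 payload=0x77=119: acc |= 119<<7 -> acc=15284 shift=14 [end]
Varint 5: bytes[10:12] = B4 77 -> value 15284 (2 byte(s))

Answer: 41 257529776 57 111727421 15284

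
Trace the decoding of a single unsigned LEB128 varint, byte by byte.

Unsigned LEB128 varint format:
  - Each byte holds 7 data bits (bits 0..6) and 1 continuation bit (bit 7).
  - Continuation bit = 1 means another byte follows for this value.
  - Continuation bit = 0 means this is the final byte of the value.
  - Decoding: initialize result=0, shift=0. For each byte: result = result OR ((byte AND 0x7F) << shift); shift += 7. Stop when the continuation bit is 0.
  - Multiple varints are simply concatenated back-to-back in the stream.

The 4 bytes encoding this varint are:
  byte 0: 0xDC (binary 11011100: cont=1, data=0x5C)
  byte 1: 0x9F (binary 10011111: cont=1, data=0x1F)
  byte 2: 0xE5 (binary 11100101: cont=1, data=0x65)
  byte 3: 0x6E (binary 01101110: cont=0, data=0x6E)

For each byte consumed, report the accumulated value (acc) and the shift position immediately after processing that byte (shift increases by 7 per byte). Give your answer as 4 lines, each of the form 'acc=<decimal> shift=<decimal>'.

byte 0=0xDC: payload=0x5C=92, contrib = 92<<0 = 92; acc -> 92, shift -> 7
byte 1=0x9F: payload=0x1F=31, contrib = 31<<7 = 3968; acc -> 4060, shift -> 14
byte 2=0xE5: payload=0x65=101, contrib = 101<<14 = 1654784; acc -> 1658844, shift -> 21
byte 3=0x6E: payload=0x6E=110, contrib = 110<<21 = 230686720; acc -> 232345564, shift -> 28

Answer: acc=92 shift=7
acc=4060 shift=14
acc=1658844 shift=21
acc=232345564 shift=28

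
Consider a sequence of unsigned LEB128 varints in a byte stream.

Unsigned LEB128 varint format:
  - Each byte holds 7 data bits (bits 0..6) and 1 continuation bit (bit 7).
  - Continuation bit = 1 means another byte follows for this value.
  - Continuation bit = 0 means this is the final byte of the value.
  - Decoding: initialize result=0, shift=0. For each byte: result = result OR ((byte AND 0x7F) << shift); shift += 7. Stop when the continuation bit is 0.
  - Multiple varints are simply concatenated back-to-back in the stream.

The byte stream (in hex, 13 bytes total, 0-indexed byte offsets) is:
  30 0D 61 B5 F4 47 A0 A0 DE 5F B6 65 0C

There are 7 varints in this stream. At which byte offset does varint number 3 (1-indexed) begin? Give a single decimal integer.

  byte[0]=0x30 cont=0 payload=0x30=48: acc |= 48<<0 -> acc=48 shift=7 [end]
Varint 1: bytes[0:1] = 30 -> value 48 (1 byte(s))
  byte[1]=0x0D cont=0 payload=0x0D=13: acc |= 13<<0 -> acc=13 shift=7 [end]
Varint 2: bytes[1:2] = 0D -> value 13 (1 byte(s))
  byte[2]=0x61 cont=0 payload=0x61=97: acc |= 97<<0 -> acc=97 shift=7 [end]
Varint 3: bytes[2:3] = 61 -> value 97 (1 byte(s))
  byte[3]=0xB5 cont=1 payload=0x35=53: acc |= 53<<0 -> acc=53 shift=7
  byte[4]=0xF4 cont=1 payload=0x74=116: acc |= 116<<7 -> acc=14901 shift=14
  byte[5]=0x47 cont=0 payload=0x47=71: acc |= 71<<14 -> acc=1178165 shift=21 [end]
Varint 4: bytes[3:6] = B5 F4 47 -> value 1178165 (3 byte(s))
  byte[6]=0xA0 cont=1 payload=0x20=32: acc |= 32<<0 -> acc=32 shift=7
  byte[7]=0xA0 cont=1 payload=0x20=32: acc |= 32<<7 -> acc=4128 shift=14
  byte[8]=0xDE cont=1 payload=0x5E=94: acc |= 94<<14 -> acc=1544224 shift=21
  byte[9]=0x5F cont=0 payload=0x5F=95: acc |= 95<<21 -> acc=200773664 shift=28 [end]
Varint 5: bytes[6:10] = A0 A0 DE 5F -> value 200773664 (4 byte(s))
  byte[10]=0xB6 cont=1 payload=0x36=54: acc |= 54<<0 -> acc=54 shift=7
  byte[11]=0x65 cont=0 payload=0x65=101: acc |= 101<<7 -> acc=12982 shift=14 [end]
Varint 6: bytes[10:12] = B6 65 -> value 12982 (2 byte(s))
  byte[12]=0x0C cont=0 payload=0x0C=12: acc |= 12<<0 -> acc=12 shift=7 [end]
Varint 7: bytes[12:13] = 0C -> value 12 (1 byte(s))

Answer: 2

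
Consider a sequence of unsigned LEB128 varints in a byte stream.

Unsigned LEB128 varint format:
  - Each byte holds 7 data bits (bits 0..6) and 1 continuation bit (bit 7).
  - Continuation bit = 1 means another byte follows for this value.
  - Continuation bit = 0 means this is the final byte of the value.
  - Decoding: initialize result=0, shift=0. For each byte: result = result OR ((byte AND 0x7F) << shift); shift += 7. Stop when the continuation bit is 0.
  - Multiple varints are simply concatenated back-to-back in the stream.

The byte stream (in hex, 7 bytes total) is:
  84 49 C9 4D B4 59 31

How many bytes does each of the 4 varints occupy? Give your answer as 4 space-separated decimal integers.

Answer: 2 2 2 1

Derivation:
  byte[0]=0x84 cont=1 payload=0x04=4: acc |= 4<<0 -> acc=4 shift=7
  byte[1]=0x49 cont=0 payload=0x49=73: acc |= 73<<7 -> acc=9348 shift=14 [end]
Varint 1: bytes[0:2] = 84 49 -> value 9348 (2 byte(s))
  byte[2]=0xC9 cont=1 payload=0x49=73: acc |= 73<<0 -> acc=73 shift=7
  byte[3]=0x4D cont=0 payload=0x4D=77: acc |= 77<<7 -> acc=9929 shift=14 [end]
Varint 2: bytes[2:4] = C9 4D -> value 9929 (2 byte(s))
  byte[4]=0xB4 cont=1 payload=0x34=52: acc |= 52<<0 -> acc=52 shift=7
  byte[5]=0x59 cont=0 payload=0x59=89: acc |= 89<<7 -> acc=11444 shift=14 [end]
Varint 3: bytes[4:6] = B4 59 -> value 11444 (2 byte(s))
  byte[6]=0x31 cont=0 payload=0x31=49: acc |= 49<<0 -> acc=49 shift=7 [end]
Varint 4: bytes[6:7] = 31 -> value 49 (1 byte(s))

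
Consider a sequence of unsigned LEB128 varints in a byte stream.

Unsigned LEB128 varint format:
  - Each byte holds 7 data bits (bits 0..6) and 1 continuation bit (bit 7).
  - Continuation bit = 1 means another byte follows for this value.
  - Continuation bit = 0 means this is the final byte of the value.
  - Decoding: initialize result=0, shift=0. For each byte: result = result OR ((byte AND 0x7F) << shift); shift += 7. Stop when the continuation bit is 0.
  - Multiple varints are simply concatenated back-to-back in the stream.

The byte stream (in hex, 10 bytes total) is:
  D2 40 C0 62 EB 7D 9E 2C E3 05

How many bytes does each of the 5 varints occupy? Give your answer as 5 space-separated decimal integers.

Answer: 2 2 2 2 2

Derivation:
  byte[0]=0xD2 cont=1 payload=0x52=82: acc |= 82<<0 -> acc=82 shift=7
  byte[1]=0x40 cont=0 payload=0x40=64: acc |= 64<<7 -> acc=8274 shift=14 [end]
Varint 1: bytes[0:2] = D2 40 -> value 8274 (2 byte(s))
  byte[2]=0xC0 cont=1 payload=0x40=64: acc |= 64<<0 -> acc=64 shift=7
  byte[3]=0x62 cont=0 payload=0x62=98: acc |= 98<<7 -> acc=12608 shift=14 [end]
Varint 2: bytes[2:4] = C0 62 -> value 12608 (2 byte(s))
  byte[4]=0xEB cont=1 payload=0x6B=107: acc |= 107<<0 -> acc=107 shift=7
  byte[5]=0x7D cont=0 payload=0x7D=125: acc |= 125<<7 -> acc=16107 shift=14 [end]
Varint 3: bytes[4:6] = EB 7D -> value 16107 (2 byte(s))
  byte[6]=0x9E cont=1 payload=0x1E=30: acc |= 30<<0 -> acc=30 shift=7
  byte[7]=0x2C cont=0 payload=0x2C=44: acc |= 44<<7 -> acc=5662 shift=14 [end]
Varint 4: bytes[6:8] = 9E 2C -> value 5662 (2 byte(s))
  byte[8]=0xE3 cont=1 payload=0x63=99: acc |= 99<<0 -> acc=99 shift=7
  byte[9]=0x05 cont=0 payload=0x05=5: acc |= 5<<7 -> acc=739 shift=14 [end]
Varint 5: bytes[8:10] = E3 05 -> value 739 (2 byte(s))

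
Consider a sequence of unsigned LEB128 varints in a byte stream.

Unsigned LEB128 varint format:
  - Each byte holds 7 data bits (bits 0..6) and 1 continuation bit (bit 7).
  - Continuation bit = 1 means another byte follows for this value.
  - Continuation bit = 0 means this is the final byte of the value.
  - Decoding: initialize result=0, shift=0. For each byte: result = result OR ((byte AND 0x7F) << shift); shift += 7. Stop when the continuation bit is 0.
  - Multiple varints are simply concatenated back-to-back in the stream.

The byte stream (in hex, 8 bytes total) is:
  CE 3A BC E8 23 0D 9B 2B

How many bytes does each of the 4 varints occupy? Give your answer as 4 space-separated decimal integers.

  byte[0]=0xCE cont=1 payload=0x4E=78: acc |= 78<<0 -> acc=78 shift=7
  byte[1]=0x3A cont=0 payload=0x3A=58: acc |= 58<<7 -> acc=7502 shift=14 [end]
Varint 1: bytes[0:2] = CE 3A -> value 7502 (2 byte(s))
  byte[2]=0xBC cont=1 payload=0x3C=60: acc |= 60<<0 -> acc=60 shift=7
  byte[3]=0xE8 cont=1 payload=0x68=104: acc |= 104<<7 -> acc=13372 shift=14
  byte[4]=0x23 cont=0 payload=0x23=35: acc |= 35<<14 -> acc=586812 shift=21 [end]
Varint 2: bytes[2:5] = BC E8 23 -> value 586812 (3 byte(s))
  byte[5]=0x0D cont=0 payload=0x0D=13: acc |= 13<<0 -> acc=13 shift=7 [end]
Varint 3: bytes[5:6] = 0D -> value 13 (1 byte(s))
  byte[6]=0x9B cont=1 payload=0x1B=27: acc |= 27<<0 -> acc=27 shift=7
  byte[7]=0x2B cont=0 payload=0x2B=43: acc |= 43<<7 -> acc=5531 shift=14 [end]
Varint 4: bytes[6:8] = 9B 2B -> value 5531 (2 byte(s))

Answer: 2 3 1 2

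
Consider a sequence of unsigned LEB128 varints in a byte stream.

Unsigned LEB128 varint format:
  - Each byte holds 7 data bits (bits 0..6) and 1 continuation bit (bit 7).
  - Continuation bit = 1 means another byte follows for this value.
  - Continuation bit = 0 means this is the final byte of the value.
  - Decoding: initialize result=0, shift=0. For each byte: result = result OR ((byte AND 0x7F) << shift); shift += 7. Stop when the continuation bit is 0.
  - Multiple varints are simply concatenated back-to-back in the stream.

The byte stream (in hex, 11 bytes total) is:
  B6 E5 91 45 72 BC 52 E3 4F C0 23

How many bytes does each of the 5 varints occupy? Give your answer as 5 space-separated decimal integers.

  byte[0]=0xB6 cont=1 payload=0x36=54: acc |= 54<<0 -> acc=54 shift=7
  byte[1]=0xE5 cont=1 payload=0x65=101: acc |= 101<<7 -> acc=12982 shift=14
  byte[2]=0x91 cont=1 payload=0x11=17: acc |= 17<<14 -> acc=291510 shift=21
  byte[3]=0x45 cont=0 payload=0x45=69: acc |= 69<<21 -> acc=144994998 shift=28 [end]
Varint 1: bytes[0:4] = B6 E5 91 45 -> value 144994998 (4 byte(s))
  byte[4]=0x72 cont=0 payload=0x72=114: acc |= 114<<0 -> acc=114 shift=7 [end]
Varint 2: bytes[4:5] = 72 -> value 114 (1 byte(s))
  byte[5]=0xBC cont=1 payload=0x3C=60: acc |= 60<<0 -> acc=60 shift=7
  byte[6]=0x52 cont=0 payload=0x52=82: acc |= 82<<7 -> acc=10556 shift=14 [end]
Varint 3: bytes[5:7] = BC 52 -> value 10556 (2 byte(s))
  byte[7]=0xE3 cont=1 payload=0x63=99: acc |= 99<<0 -> acc=99 shift=7
  byte[8]=0x4F cont=0 payload=0x4F=79: acc |= 79<<7 -> acc=10211 shift=14 [end]
Varint 4: bytes[7:9] = E3 4F -> value 10211 (2 byte(s))
  byte[9]=0xC0 cont=1 payload=0x40=64: acc |= 64<<0 -> acc=64 shift=7
  byte[10]=0x23 cont=0 payload=0x23=35: acc |= 35<<7 -> acc=4544 shift=14 [end]
Varint 5: bytes[9:11] = C0 23 -> value 4544 (2 byte(s))

Answer: 4 1 2 2 2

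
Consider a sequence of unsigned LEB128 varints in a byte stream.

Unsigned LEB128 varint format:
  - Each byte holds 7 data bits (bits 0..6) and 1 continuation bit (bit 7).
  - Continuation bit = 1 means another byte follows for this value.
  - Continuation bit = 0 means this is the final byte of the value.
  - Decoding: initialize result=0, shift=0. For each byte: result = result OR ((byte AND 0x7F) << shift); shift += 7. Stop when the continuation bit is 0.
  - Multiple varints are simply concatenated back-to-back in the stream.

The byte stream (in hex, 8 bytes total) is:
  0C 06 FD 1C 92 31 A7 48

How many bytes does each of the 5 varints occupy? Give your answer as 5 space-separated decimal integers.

Answer: 1 1 2 2 2

Derivation:
  byte[0]=0x0C cont=0 payload=0x0C=12: acc |= 12<<0 -> acc=12 shift=7 [end]
Varint 1: bytes[0:1] = 0C -> value 12 (1 byte(s))
  byte[1]=0x06 cont=0 payload=0x06=6: acc |= 6<<0 -> acc=6 shift=7 [end]
Varint 2: bytes[1:2] = 06 -> value 6 (1 byte(s))
  byte[2]=0xFD cont=1 payload=0x7D=125: acc |= 125<<0 -> acc=125 shift=7
  byte[3]=0x1C cont=0 payload=0x1C=28: acc |= 28<<7 -> acc=3709 shift=14 [end]
Varint 3: bytes[2:4] = FD 1C -> value 3709 (2 byte(s))
  byte[4]=0x92 cont=1 payload=0x12=18: acc |= 18<<0 -> acc=18 shift=7
  byte[5]=0x31 cont=0 payload=0x31=49: acc |= 49<<7 -> acc=6290 shift=14 [end]
Varint 4: bytes[4:6] = 92 31 -> value 6290 (2 byte(s))
  byte[6]=0xA7 cont=1 payload=0x27=39: acc |= 39<<0 -> acc=39 shift=7
  byte[7]=0x48 cont=0 payload=0x48=72: acc |= 72<<7 -> acc=9255 shift=14 [end]
Varint 5: bytes[6:8] = A7 48 -> value 9255 (2 byte(s))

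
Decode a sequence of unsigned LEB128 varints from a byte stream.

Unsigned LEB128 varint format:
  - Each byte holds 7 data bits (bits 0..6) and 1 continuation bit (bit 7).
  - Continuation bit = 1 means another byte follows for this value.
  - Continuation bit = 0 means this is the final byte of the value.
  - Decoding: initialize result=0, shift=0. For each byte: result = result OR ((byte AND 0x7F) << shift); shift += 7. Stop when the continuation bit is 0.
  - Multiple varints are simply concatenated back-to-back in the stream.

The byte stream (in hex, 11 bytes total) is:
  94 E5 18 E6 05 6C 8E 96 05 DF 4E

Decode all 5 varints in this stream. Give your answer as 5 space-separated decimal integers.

  byte[0]=0x94 cont=1 payload=0x14=20: acc |= 20<<0 -> acc=20 shift=7
  byte[1]=0xE5 cont=1 payload=0x65=101: acc |= 101<<7 -> acc=12948 shift=14
  byte[2]=0x18 cont=0 payload=0x18=24: acc |= 24<<14 -> acc=406164 shift=21 [end]
Varint 1: bytes[0:3] = 94 E5 18 -> value 406164 (3 byte(s))
  byte[3]=0xE6 cont=1 payload=0x66=102: acc |= 102<<0 -> acc=102 shift=7
  byte[4]=0x05 cont=0 payload=0x05=5: acc |= 5<<7 -> acc=742 shift=14 [end]
Varint 2: bytes[3:5] = E6 05 -> value 742 (2 byte(s))
  byte[5]=0x6C cont=0 payload=0x6C=108: acc |= 108<<0 -> acc=108 shift=7 [end]
Varint 3: bytes[5:6] = 6C -> value 108 (1 byte(s))
  byte[6]=0x8E cont=1 payload=0x0E=14: acc |= 14<<0 -> acc=14 shift=7
  byte[7]=0x96 cont=1 payload=0x16=22: acc |= 22<<7 -> acc=2830 shift=14
  byte[8]=0x05 cont=0 payload=0x05=5: acc |= 5<<14 -> acc=84750 shift=21 [end]
Varint 4: bytes[6:9] = 8E 96 05 -> value 84750 (3 byte(s))
  byte[9]=0xDF cont=1 payload=0x5F=95: acc |= 95<<0 -> acc=95 shift=7
  byte[10]=0x4E cont=0 payload=0x4E=78: acc |= 78<<7 -> acc=10079 shift=14 [end]
Varint 5: bytes[9:11] = DF 4E -> value 10079 (2 byte(s))

Answer: 406164 742 108 84750 10079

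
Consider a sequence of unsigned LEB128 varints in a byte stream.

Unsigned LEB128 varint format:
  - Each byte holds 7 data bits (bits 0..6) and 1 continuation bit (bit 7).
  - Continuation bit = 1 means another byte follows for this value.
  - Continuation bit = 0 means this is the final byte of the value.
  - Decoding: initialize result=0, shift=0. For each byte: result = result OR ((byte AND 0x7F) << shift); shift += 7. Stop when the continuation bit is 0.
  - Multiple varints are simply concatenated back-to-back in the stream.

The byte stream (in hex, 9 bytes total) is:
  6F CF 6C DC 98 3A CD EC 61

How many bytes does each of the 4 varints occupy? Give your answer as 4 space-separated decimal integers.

  byte[0]=0x6F cont=0 payload=0x6F=111: acc |= 111<<0 -> acc=111 shift=7 [end]
Varint 1: bytes[0:1] = 6F -> value 111 (1 byte(s))
  byte[1]=0xCF cont=1 payload=0x4F=79: acc |= 79<<0 -> acc=79 shift=7
  byte[2]=0x6C cont=0 payload=0x6C=108: acc |= 108<<7 -> acc=13903 shift=14 [end]
Varint 2: bytes[1:3] = CF 6C -> value 13903 (2 byte(s))
  byte[3]=0xDC cont=1 payload=0x5C=92: acc |= 92<<0 -> acc=92 shift=7
  byte[4]=0x98 cont=1 payload=0x18=24: acc |= 24<<7 -> acc=3164 shift=14
  byte[5]=0x3A cont=0 payload=0x3A=58: acc |= 58<<14 -> acc=953436 shift=21 [end]
Varint 3: bytes[3:6] = DC 98 3A -> value 953436 (3 byte(s))
  byte[6]=0xCD cont=1 payload=0x4D=77: acc |= 77<<0 -> acc=77 shift=7
  byte[7]=0xEC cont=1 payload=0x6C=108: acc |= 108<<7 -> acc=13901 shift=14
  byte[8]=0x61 cont=0 payload=0x61=97: acc |= 97<<14 -> acc=1603149 shift=21 [end]
Varint 4: bytes[6:9] = CD EC 61 -> value 1603149 (3 byte(s))

Answer: 1 2 3 3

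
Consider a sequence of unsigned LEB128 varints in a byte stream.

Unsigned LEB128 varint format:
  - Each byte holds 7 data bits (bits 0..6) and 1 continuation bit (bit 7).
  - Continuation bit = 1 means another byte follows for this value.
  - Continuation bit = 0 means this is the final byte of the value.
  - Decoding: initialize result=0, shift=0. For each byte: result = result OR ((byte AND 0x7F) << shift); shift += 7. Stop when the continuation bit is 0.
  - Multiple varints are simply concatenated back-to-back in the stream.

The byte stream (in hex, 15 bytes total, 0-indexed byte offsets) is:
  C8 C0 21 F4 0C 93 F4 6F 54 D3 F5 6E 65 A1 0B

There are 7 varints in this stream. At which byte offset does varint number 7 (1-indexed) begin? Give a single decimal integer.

Answer: 13

Derivation:
  byte[0]=0xC8 cont=1 payload=0x48=72: acc |= 72<<0 -> acc=72 shift=7
  byte[1]=0xC0 cont=1 payload=0x40=64: acc |= 64<<7 -> acc=8264 shift=14
  byte[2]=0x21 cont=0 payload=0x21=33: acc |= 33<<14 -> acc=548936 shift=21 [end]
Varint 1: bytes[0:3] = C8 C0 21 -> value 548936 (3 byte(s))
  byte[3]=0xF4 cont=1 payload=0x74=116: acc |= 116<<0 -> acc=116 shift=7
  byte[4]=0x0C cont=0 payload=0x0C=12: acc |= 12<<7 -> acc=1652 shift=14 [end]
Varint 2: bytes[3:5] = F4 0C -> value 1652 (2 byte(s))
  byte[5]=0x93 cont=1 payload=0x13=19: acc |= 19<<0 -> acc=19 shift=7
  byte[6]=0xF4 cont=1 payload=0x74=116: acc |= 116<<7 -> acc=14867 shift=14
  byte[7]=0x6F cont=0 payload=0x6F=111: acc |= 111<<14 -> acc=1833491 shift=21 [end]
Varint 3: bytes[5:8] = 93 F4 6F -> value 1833491 (3 byte(s))
  byte[8]=0x54 cont=0 payload=0x54=84: acc |= 84<<0 -> acc=84 shift=7 [end]
Varint 4: bytes[8:9] = 54 -> value 84 (1 byte(s))
  byte[9]=0xD3 cont=1 payload=0x53=83: acc |= 83<<0 -> acc=83 shift=7
  byte[10]=0xF5 cont=1 payload=0x75=117: acc |= 117<<7 -> acc=15059 shift=14
  byte[11]=0x6E cont=0 payload=0x6E=110: acc |= 110<<14 -> acc=1817299 shift=21 [end]
Varint 5: bytes[9:12] = D3 F5 6E -> value 1817299 (3 byte(s))
  byte[12]=0x65 cont=0 payload=0x65=101: acc |= 101<<0 -> acc=101 shift=7 [end]
Varint 6: bytes[12:13] = 65 -> value 101 (1 byte(s))
  byte[13]=0xA1 cont=1 payload=0x21=33: acc |= 33<<0 -> acc=33 shift=7
  byte[14]=0x0B cont=0 payload=0x0B=11: acc |= 11<<7 -> acc=1441 shift=14 [end]
Varint 7: bytes[13:15] = A1 0B -> value 1441 (2 byte(s))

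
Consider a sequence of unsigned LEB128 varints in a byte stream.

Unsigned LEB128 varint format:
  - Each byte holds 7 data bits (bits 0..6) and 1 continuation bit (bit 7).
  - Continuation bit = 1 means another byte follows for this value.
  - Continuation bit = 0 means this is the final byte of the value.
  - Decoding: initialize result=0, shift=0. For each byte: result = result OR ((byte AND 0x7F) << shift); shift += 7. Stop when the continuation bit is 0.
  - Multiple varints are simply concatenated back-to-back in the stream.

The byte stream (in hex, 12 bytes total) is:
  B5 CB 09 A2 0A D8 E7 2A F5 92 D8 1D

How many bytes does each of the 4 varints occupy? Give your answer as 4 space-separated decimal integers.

Answer: 3 2 3 4

Derivation:
  byte[0]=0xB5 cont=1 payload=0x35=53: acc |= 53<<0 -> acc=53 shift=7
  byte[1]=0xCB cont=1 payload=0x4B=75: acc |= 75<<7 -> acc=9653 shift=14
  byte[2]=0x09 cont=0 payload=0x09=9: acc |= 9<<14 -> acc=157109 shift=21 [end]
Varint 1: bytes[0:3] = B5 CB 09 -> value 157109 (3 byte(s))
  byte[3]=0xA2 cont=1 payload=0x22=34: acc |= 34<<0 -> acc=34 shift=7
  byte[4]=0x0A cont=0 payload=0x0A=10: acc |= 10<<7 -> acc=1314 shift=14 [end]
Varint 2: bytes[3:5] = A2 0A -> value 1314 (2 byte(s))
  byte[5]=0xD8 cont=1 payload=0x58=88: acc |= 88<<0 -> acc=88 shift=7
  byte[6]=0xE7 cont=1 payload=0x67=103: acc |= 103<<7 -> acc=13272 shift=14
  byte[7]=0x2A cont=0 payload=0x2A=42: acc |= 42<<14 -> acc=701400 shift=21 [end]
Varint 3: bytes[5:8] = D8 E7 2A -> value 701400 (3 byte(s))
  byte[8]=0xF5 cont=1 payload=0x75=117: acc |= 117<<0 -> acc=117 shift=7
  byte[9]=0x92 cont=1 payload=0x12=18: acc |= 18<<7 -> acc=2421 shift=14
  byte[10]=0xD8 cont=1 payload=0x58=88: acc |= 88<<14 -> acc=1444213 shift=21
  byte[11]=0x1D cont=0 payload=0x1D=29: acc |= 29<<21 -> acc=62261621 shift=28 [end]
Varint 4: bytes[8:12] = F5 92 D8 1D -> value 62261621 (4 byte(s))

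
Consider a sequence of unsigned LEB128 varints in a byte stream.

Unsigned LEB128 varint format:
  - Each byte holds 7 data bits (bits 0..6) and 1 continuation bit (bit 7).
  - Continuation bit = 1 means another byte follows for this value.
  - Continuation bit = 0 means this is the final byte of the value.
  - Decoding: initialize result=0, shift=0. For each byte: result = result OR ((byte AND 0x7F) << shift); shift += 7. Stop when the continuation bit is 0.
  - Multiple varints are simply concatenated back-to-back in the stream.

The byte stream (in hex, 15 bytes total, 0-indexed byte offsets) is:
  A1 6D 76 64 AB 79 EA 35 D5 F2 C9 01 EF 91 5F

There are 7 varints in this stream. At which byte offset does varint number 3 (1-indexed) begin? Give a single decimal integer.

  byte[0]=0xA1 cont=1 payload=0x21=33: acc |= 33<<0 -> acc=33 shift=7
  byte[1]=0x6D cont=0 payload=0x6D=109: acc |= 109<<7 -> acc=13985 shift=14 [end]
Varint 1: bytes[0:2] = A1 6D -> value 13985 (2 byte(s))
  byte[2]=0x76 cont=0 payload=0x76=118: acc |= 118<<0 -> acc=118 shift=7 [end]
Varint 2: bytes[2:3] = 76 -> value 118 (1 byte(s))
  byte[3]=0x64 cont=0 payload=0x64=100: acc |= 100<<0 -> acc=100 shift=7 [end]
Varint 3: bytes[3:4] = 64 -> value 100 (1 byte(s))
  byte[4]=0xAB cont=1 payload=0x2B=43: acc |= 43<<0 -> acc=43 shift=7
  byte[5]=0x79 cont=0 payload=0x79=121: acc |= 121<<7 -> acc=15531 shift=14 [end]
Varint 4: bytes[4:6] = AB 79 -> value 15531 (2 byte(s))
  byte[6]=0xEA cont=1 payload=0x6A=106: acc |= 106<<0 -> acc=106 shift=7
  byte[7]=0x35 cont=0 payload=0x35=53: acc |= 53<<7 -> acc=6890 shift=14 [end]
Varint 5: bytes[6:8] = EA 35 -> value 6890 (2 byte(s))
  byte[8]=0xD5 cont=1 payload=0x55=85: acc |= 85<<0 -> acc=85 shift=7
  byte[9]=0xF2 cont=1 payload=0x72=114: acc |= 114<<7 -> acc=14677 shift=14
  byte[10]=0xC9 cont=1 payload=0x49=73: acc |= 73<<14 -> acc=1210709 shift=21
  byte[11]=0x01 cont=0 payload=0x01=1: acc |= 1<<21 -> acc=3307861 shift=28 [end]
Varint 6: bytes[8:12] = D5 F2 C9 01 -> value 3307861 (4 byte(s))
  byte[12]=0xEF cont=1 payload=0x6F=111: acc |= 111<<0 -> acc=111 shift=7
  byte[13]=0x91 cont=1 payload=0x11=17: acc |= 17<<7 -> acc=2287 shift=14
  byte[14]=0x5F cont=0 payload=0x5F=95: acc |= 95<<14 -> acc=1558767 shift=21 [end]
Varint 7: bytes[12:15] = EF 91 5F -> value 1558767 (3 byte(s))

Answer: 3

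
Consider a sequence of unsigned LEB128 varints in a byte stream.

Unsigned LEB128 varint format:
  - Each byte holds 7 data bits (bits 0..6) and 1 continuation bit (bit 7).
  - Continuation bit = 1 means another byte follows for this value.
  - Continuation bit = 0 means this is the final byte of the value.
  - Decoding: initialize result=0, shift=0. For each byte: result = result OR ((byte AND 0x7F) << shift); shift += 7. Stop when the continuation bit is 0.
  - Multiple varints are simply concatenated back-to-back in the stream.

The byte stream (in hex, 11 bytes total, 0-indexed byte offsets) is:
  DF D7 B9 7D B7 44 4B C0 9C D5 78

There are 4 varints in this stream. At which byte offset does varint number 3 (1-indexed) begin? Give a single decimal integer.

Answer: 6

Derivation:
  byte[0]=0xDF cont=1 payload=0x5F=95: acc |= 95<<0 -> acc=95 shift=7
  byte[1]=0xD7 cont=1 payload=0x57=87: acc |= 87<<7 -> acc=11231 shift=14
  byte[2]=0xB9 cont=1 payload=0x39=57: acc |= 57<<14 -> acc=945119 shift=21
  byte[3]=0x7D cont=0 payload=0x7D=125: acc |= 125<<21 -> acc=263089119 shift=28 [end]
Varint 1: bytes[0:4] = DF D7 B9 7D -> value 263089119 (4 byte(s))
  byte[4]=0xB7 cont=1 payload=0x37=55: acc |= 55<<0 -> acc=55 shift=7
  byte[5]=0x44 cont=0 payload=0x44=68: acc |= 68<<7 -> acc=8759 shift=14 [end]
Varint 2: bytes[4:6] = B7 44 -> value 8759 (2 byte(s))
  byte[6]=0x4B cont=0 payload=0x4B=75: acc |= 75<<0 -> acc=75 shift=7 [end]
Varint 3: bytes[6:7] = 4B -> value 75 (1 byte(s))
  byte[7]=0xC0 cont=1 payload=0x40=64: acc |= 64<<0 -> acc=64 shift=7
  byte[8]=0x9C cont=1 payload=0x1C=28: acc |= 28<<7 -> acc=3648 shift=14
  byte[9]=0xD5 cont=1 payload=0x55=85: acc |= 85<<14 -> acc=1396288 shift=21
  byte[10]=0x78 cont=0 payload=0x78=120: acc |= 120<<21 -> acc=253054528 shift=28 [end]
Varint 4: bytes[7:11] = C0 9C D5 78 -> value 253054528 (4 byte(s))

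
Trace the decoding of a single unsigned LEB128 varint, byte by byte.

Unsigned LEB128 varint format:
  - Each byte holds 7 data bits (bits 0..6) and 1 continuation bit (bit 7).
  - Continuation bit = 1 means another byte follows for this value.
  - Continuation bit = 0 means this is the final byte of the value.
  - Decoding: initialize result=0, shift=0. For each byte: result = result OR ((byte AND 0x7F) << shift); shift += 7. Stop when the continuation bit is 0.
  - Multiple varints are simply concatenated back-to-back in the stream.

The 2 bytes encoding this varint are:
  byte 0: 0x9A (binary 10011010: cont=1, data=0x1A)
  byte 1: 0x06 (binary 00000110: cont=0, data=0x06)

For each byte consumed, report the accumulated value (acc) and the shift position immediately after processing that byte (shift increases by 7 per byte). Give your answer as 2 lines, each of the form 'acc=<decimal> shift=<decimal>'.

Answer: acc=26 shift=7
acc=794 shift=14

Derivation:
byte 0=0x9A: payload=0x1A=26, contrib = 26<<0 = 26; acc -> 26, shift -> 7
byte 1=0x06: payload=0x06=6, contrib = 6<<7 = 768; acc -> 794, shift -> 14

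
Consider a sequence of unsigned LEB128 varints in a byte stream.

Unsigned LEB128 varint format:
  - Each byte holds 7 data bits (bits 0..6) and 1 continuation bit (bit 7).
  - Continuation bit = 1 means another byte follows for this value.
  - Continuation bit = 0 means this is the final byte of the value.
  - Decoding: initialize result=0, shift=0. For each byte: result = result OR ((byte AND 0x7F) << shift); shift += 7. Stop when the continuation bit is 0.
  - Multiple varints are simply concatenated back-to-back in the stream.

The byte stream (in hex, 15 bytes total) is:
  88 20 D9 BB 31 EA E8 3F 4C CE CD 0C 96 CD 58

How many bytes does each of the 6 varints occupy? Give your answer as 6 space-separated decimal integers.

Answer: 2 3 3 1 3 3

Derivation:
  byte[0]=0x88 cont=1 payload=0x08=8: acc |= 8<<0 -> acc=8 shift=7
  byte[1]=0x20 cont=0 payload=0x20=32: acc |= 32<<7 -> acc=4104 shift=14 [end]
Varint 1: bytes[0:2] = 88 20 -> value 4104 (2 byte(s))
  byte[2]=0xD9 cont=1 payload=0x59=89: acc |= 89<<0 -> acc=89 shift=7
  byte[3]=0xBB cont=1 payload=0x3B=59: acc |= 59<<7 -> acc=7641 shift=14
  byte[4]=0x31 cont=0 payload=0x31=49: acc |= 49<<14 -> acc=810457 shift=21 [end]
Varint 2: bytes[2:5] = D9 BB 31 -> value 810457 (3 byte(s))
  byte[5]=0xEA cont=1 payload=0x6A=106: acc |= 106<<0 -> acc=106 shift=7
  byte[6]=0xE8 cont=1 payload=0x68=104: acc |= 104<<7 -> acc=13418 shift=14
  byte[7]=0x3F cont=0 payload=0x3F=63: acc |= 63<<14 -> acc=1045610 shift=21 [end]
Varint 3: bytes[5:8] = EA E8 3F -> value 1045610 (3 byte(s))
  byte[8]=0x4C cont=0 payload=0x4C=76: acc |= 76<<0 -> acc=76 shift=7 [end]
Varint 4: bytes[8:9] = 4C -> value 76 (1 byte(s))
  byte[9]=0xCE cont=1 payload=0x4E=78: acc |= 78<<0 -> acc=78 shift=7
  byte[10]=0xCD cont=1 payload=0x4D=77: acc |= 77<<7 -> acc=9934 shift=14
  byte[11]=0x0C cont=0 payload=0x0C=12: acc |= 12<<14 -> acc=206542 shift=21 [end]
Varint 5: bytes[9:12] = CE CD 0C -> value 206542 (3 byte(s))
  byte[12]=0x96 cont=1 payload=0x16=22: acc |= 22<<0 -> acc=22 shift=7
  byte[13]=0xCD cont=1 payload=0x4D=77: acc |= 77<<7 -> acc=9878 shift=14
  byte[14]=0x58 cont=0 payload=0x58=88: acc |= 88<<14 -> acc=1451670 shift=21 [end]
Varint 6: bytes[12:15] = 96 CD 58 -> value 1451670 (3 byte(s))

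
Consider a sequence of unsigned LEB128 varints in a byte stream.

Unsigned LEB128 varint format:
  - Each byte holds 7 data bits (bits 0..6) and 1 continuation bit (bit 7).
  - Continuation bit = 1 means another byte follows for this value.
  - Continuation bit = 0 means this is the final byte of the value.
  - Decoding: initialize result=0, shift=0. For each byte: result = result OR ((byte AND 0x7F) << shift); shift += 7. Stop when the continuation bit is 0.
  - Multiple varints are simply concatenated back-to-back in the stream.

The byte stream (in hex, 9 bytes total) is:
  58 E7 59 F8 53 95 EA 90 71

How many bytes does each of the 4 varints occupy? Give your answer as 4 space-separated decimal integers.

Answer: 1 2 2 4

Derivation:
  byte[0]=0x58 cont=0 payload=0x58=88: acc |= 88<<0 -> acc=88 shift=7 [end]
Varint 1: bytes[0:1] = 58 -> value 88 (1 byte(s))
  byte[1]=0xE7 cont=1 payload=0x67=103: acc |= 103<<0 -> acc=103 shift=7
  byte[2]=0x59 cont=0 payload=0x59=89: acc |= 89<<7 -> acc=11495 shift=14 [end]
Varint 2: bytes[1:3] = E7 59 -> value 11495 (2 byte(s))
  byte[3]=0xF8 cont=1 payload=0x78=120: acc |= 120<<0 -> acc=120 shift=7
  byte[4]=0x53 cont=0 payload=0x53=83: acc |= 83<<7 -> acc=10744 shift=14 [end]
Varint 3: bytes[3:5] = F8 53 -> value 10744 (2 byte(s))
  byte[5]=0x95 cont=1 payload=0x15=21: acc |= 21<<0 -> acc=21 shift=7
  byte[6]=0xEA cont=1 payload=0x6A=106: acc |= 106<<7 -> acc=13589 shift=14
  byte[7]=0x90 cont=1 payload=0x10=16: acc |= 16<<14 -> acc=275733 shift=21
  byte[8]=0x71 cont=0 payload=0x71=113: acc |= 113<<21 -> acc=237253909 shift=28 [end]
Varint 4: bytes[5:9] = 95 EA 90 71 -> value 237253909 (4 byte(s))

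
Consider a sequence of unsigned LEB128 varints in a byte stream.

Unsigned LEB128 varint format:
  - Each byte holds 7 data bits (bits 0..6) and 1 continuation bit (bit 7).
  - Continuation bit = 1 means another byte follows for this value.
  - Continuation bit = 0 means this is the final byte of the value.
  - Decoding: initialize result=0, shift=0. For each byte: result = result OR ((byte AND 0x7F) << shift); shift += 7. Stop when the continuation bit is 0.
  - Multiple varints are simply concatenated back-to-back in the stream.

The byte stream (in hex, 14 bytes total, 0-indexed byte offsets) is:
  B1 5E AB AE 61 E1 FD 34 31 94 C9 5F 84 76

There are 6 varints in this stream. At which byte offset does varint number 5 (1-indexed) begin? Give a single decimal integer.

  byte[0]=0xB1 cont=1 payload=0x31=49: acc |= 49<<0 -> acc=49 shift=7
  byte[1]=0x5E cont=0 payload=0x5E=94: acc |= 94<<7 -> acc=12081 shift=14 [end]
Varint 1: bytes[0:2] = B1 5E -> value 12081 (2 byte(s))
  byte[2]=0xAB cont=1 payload=0x2B=43: acc |= 43<<0 -> acc=43 shift=7
  byte[3]=0xAE cont=1 payload=0x2E=46: acc |= 46<<7 -> acc=5931 shift=14
  byte[4]=0x61 cont=0 payload=0x61=97: acc |= 97<<14 -> acc=1595179 shift=21 [end]
Varint 2: bytes[2:5] = AB AE 61 -> value 1595179 (3 byte(s))
  byte[5]=0xE1 cont=1 payload=0x61=97: acc |= 97<<0 -> acc=97 shift=7
  byte[6]=0xFD cont=1 payload=0x7D=125: acc |= 125<<7 -> acc=16097 shift=14
  byte[7]=0x34 cont=0 payload=0x34=52: acc |= 52<<14 -> acc=868065 shift=21 [end]
Varint 3: bytes[5:8] = E1 FD 34 -> value 868065 (3 byte(s))
  byte[8]=0x31 cont=0 payload=0x31=49: acc |= 49<<0 -> acc=49 shift=7 [end]
Varint 4: bytes[8:9] = 31 -> value 49 (1 byte(s))
  byte[9]=0x94 cont=1 payload=0x14=20: acc |= 20<<0 -> acc=20 shift=7
  byte[10]=0xC9 cont=1 payload=0x49=73: acc |= 73<<7 -> acc=9364 shift=14
  byte[11]=0x5F cont=0 payload=0x5F=95: acc |= 95<<14 -> acc=1565844 shift=21 [end]
Varint 5: bytes[9:12] = 94 C9 5F -> value 1565844 (3 byte(s))
  byte[12]=0x84 cont=1 payload=0x04=4: acc |= 4<<0 -> acc=4 shift=7
  byte[13]=0x76 cont=0 payload=0x76=118: acc |= 118<<7 -> acc=15108 shift=14 [end]
Varint 6: bytes[12:14] = 84 76 -> value 15108 (2 byte(s))

Answer: 9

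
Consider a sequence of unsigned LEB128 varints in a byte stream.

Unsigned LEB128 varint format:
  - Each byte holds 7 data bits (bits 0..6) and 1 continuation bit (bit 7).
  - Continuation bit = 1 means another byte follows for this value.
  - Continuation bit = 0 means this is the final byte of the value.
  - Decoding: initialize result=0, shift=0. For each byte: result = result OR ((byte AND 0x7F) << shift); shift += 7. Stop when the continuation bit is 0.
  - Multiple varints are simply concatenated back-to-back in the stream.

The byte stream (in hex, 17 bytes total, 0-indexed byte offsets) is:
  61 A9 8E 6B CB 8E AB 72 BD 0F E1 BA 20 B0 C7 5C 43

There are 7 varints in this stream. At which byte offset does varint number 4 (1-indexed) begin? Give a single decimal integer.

  byte[0]=0x61 cont=0 payload=0x61=97: acc |= 97<<0 -> acc=97 shift=7 [end]
Varint 1: bytes[0:1] = 61 -> value 97 (1 byte(s))
  byte[1]=0xA9 cont=1 payload=0x29=41: acc |= 41<<0 -> acc=41 shift=7
  byte[2]=0x8E cont=1 payload=0x0E=14: acc |= 14<<7 -> acc=1833 shift=14
  byte[3]=0x6B cont=0 payload=0x6B=107: acc |= 107<<14 -> acc=1754921 shift=21 [end]
Varint 2: bytes[1:4] = A9 8E 6B -> value 1754921 (3 byte(s))
  byte[4]=0xCB cont=1 payload=0x4B=75: acc |= 75<<0 -> acc=75 shift=7
  byte[5]=0x8E cont=1 payload=0x0E=14: acc |= 14<<7 -> acc=1867 shift=14
  byte[6]=0xAB cont=1 payload=0x2B=43: acc |= 43<<14 -> acc=706379 shift=21
  byte[7]=0x72 cont=0 payload=0x72=114: acc |= 114<<21 -> acc=239781707 shift=28 [end]
Varint 3: bytes[4:8] = CB 8E AB 72 -> value 239781707 (4 byte(s))
  byte[8]=0xBD cont=1 payload=0x3D=61: acc |= 61<<0 -> acc=61 shift=7
  byte[9]=0x0F cont=0 payload=0x0F=15: acc |= 15<<7 -> acc=1981 shift=14 [end]
Varint 4: bytes[8:10] = BD 0F -> value 1981 (2 byte(s))
  byte[10]=0xE1 cont=1 payload=0x61=97: acc |= 97<<0 -> acc=97 shift=7
  byte[11]=0xBA cont=1 payload=0x3A=58: acc |= 58<<7 -> acc=7521 shift=14
  byte[12]=0x20 cont=0 payload=0x20=32: acc |= 32<<14 -> acc=531809 shift=21 [end]
Varint 5: bytes[10:13] = E1 BA 20 -> value 531809 (3 byte(s))
  byte[13]=0xB0 cont=1 payload=0x30=48: acc |= 48<<0 -> acc=48 shift=7
  byte[14]=0xC7 cont=1 payload=0x47=71: acc |= 71<<7 -> acc=9136 shift=14
  byte[15]=0x5C cont=0 payload=0x5C=92: acc |= 92<<14 -> acc=1516464 shift=21 [end]
Varint 6: bytes[13:16] = B0 C7 5C -> value 1516464 (3 byte(s))
  byte[16]=0x43 cont=0 payload=0x43=67: acc |= 67<<0 -> acc=67 shift=7 [end]
Varint 7: bytes[16:17] = 43 -> value 67 (1 byte(s))

Answer: 8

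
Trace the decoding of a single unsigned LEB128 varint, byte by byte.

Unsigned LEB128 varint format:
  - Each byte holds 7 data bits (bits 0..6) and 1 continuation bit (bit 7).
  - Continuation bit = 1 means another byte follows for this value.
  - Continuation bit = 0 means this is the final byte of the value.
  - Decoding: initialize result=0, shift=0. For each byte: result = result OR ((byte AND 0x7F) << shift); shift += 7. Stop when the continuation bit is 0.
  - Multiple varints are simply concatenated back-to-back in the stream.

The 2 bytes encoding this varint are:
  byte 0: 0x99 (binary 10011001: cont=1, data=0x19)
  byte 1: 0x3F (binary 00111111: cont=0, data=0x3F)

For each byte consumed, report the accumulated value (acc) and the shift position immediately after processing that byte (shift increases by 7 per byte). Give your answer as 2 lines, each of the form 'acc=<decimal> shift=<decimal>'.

byte 0=0x99: payload=0x19=25, contrib = 25<<0 = 25; acc -> 25, shift -> 7
byte 1=0x3F: payload=0x3F=63, contrib = 63<<7 = 8064; acc -> 8089, shift -> 14

Answer: acc=25 shift=7
acc=8089 shift=14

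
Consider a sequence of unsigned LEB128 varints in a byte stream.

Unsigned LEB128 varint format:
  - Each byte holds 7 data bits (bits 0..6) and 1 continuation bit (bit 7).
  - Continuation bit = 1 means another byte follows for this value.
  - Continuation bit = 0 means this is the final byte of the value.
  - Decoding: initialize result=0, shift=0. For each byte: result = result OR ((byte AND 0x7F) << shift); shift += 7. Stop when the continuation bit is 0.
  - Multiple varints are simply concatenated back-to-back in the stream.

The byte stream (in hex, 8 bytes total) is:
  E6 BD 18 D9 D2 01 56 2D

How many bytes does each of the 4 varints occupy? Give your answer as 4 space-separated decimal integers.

Answer: 3 3 1 1

Derivation:
  byte[0]=0xE6 cont=1 payload=0x66=102: acc |= 102<<0 -> acc=102 shift=7
  byte[1]=0xBD cont=1 payload=0x3D=61: acc |= 61<<7 -> acc=7910 shift=14
  byte[2]=0x18 cont=0 payload=0x18=24: acc |= 24<<14 -> acc=401126 shift=21 [end]
Varint 1: bytes[0:3] = E6 BD 18 -> value 401126 (3 byte(s))
  byte[3]=0xD9 cont=1 payload=0x59=89: acc |= 89<<0 -> acc=89 shift=7
  byte[4]=0xD2 cont=1 payload=0x52=82: acc |= 82<<7 -> acc=10585 shift=14
  byte[5]=0x01 cont=0 payload=0x01=1: acc |= 1<<14 -> acc=26969 shift=21 [end]
Varint 2: bytes[3:6] = D9 D2 01 -> value 26969 (3 byte(s))
  byte[6]=0x56 cont=0 payload=0x56=86: acc |= 86<<0 -> acc=86 shift=7 [end]
Varint 3: bytes[6:7] = 56 -> value 86 (1 byte(s))
  byte[7]=0x2D cont=0 payload=0x2D=45: acc |= 45<<0 -> acc=45 shift=7 [end]
Varint 4: bytes[7:8] = 2D -> value 45 (1 byte(s))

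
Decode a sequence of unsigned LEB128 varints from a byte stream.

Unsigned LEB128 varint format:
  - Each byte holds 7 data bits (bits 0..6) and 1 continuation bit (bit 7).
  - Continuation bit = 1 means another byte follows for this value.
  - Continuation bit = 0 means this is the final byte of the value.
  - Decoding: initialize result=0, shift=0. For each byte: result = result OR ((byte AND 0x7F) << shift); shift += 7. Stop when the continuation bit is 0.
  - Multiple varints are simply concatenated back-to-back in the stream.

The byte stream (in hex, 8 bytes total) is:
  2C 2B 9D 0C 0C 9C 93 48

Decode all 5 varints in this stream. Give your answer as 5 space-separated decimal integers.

  byte[0]=0x2C cont=0 payload=0x2C=44: acc |= 44<<0 -> acc=44 shift=7 [end]
Varint 1: bytes[0:1] = 2C -> value 44 (1 byte(s))
  byte[1]=0x2B cont=0 payload=0x2B=43: acc |= 43<<0 -> acc=43 shift=7 [end]
Varint 2: bytes[1:2] = 2B -> value 43 (1 byte(s))
  byte[2]=0x9D cont=1 payload=0x1D=29: acc |= 29<<0 -> acc=29 shift=7
  byte[3]=0x0C cont=0 payload=0x0C=12: acc |= 12<<7 -> acc=1565 shift=14 [end]
Varint 3: bytes[2:4] = 9D 0C -> value 1565 (2 byte(s))
  byte[4]=0x0C cont=0 payload=0x0C=12: acc |= 12<<0 -> acc=12 shift=7 [end]
Varint 4: bytes[4:5] = 0C -> value 12 (1 byte(s))
  byte[5]=0x9C cont=1 payload=0x1C=28: acc |= 28<<0 -> acc=28 shift=7
  byte[6]=0x93 cont=1 payload=0x13=19: acc |= 19<<7 -> acc=2460 shift=14
  byte[7]=0x48 cont=0 payload=0x48=72: acc |= 72<<14 -> acc=1182108 shift=21 [end]
Varint 5: bytes[5:8] = 9C 93 48 -> value 1182108 (3 byte(s))

Answer: 44 43 1565 12 1182108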